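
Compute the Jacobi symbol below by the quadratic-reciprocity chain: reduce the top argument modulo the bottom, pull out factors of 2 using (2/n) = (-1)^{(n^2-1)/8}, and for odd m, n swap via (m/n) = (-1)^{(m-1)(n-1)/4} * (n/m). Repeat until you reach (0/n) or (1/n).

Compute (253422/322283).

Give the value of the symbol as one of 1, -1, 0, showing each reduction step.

0

253422 = 2^1·126711; (2/322283) = -1 since 322283 mod 8 = 3, so (253422/322283) = (-1)^1·(126711/322283); sign now -1
reciprocity: (126711/322283) = -1·(322283/126711) since 126711 mod 4 = 3, 322283 mod 4 = 3; sign now +1
(322283/126711) = (68861/126711)   [reduce mod 126711]
reciprocity: (68861/126711) = +1·(126711/68861) since 68861 mod 4 = 1, 126711 mod 4 = 3; sign now +1
(126711/68861) = (57850/68861)   [reduce mod 68861]
57850 = 2^1·28925; (2/68861) = -1 since 68861 mod 8 = 5, so (57850/68861) = (-1)^1·(28925/68861); sign now -1
reciprocity: (28925/68861) = +1·(68861/28925) since 28925 mod 4 = 1, 68861 mod 4 = 1; sign now -1
(68861/28925) = (11011/28925)   [reduce mod 28925]
reciprocity: (11011/28925) = +1·(28925/11011) since 11011 mod 4 = 3, 28925 mod 4 = 1; sign now -1
(28925/11011) = (6903/11011)   [reduce mod 11011]
reciprocity: (6903/11011) = -1·(11011/6903) since 6903 mod 4 = 3, 11011 mod 4 = 3; sign now +1
(11011/6903) = (4108/6903)   [reduce mod 6903]
4108 = 2^2·1027; (2/6903) = +1 since 6903 mod 8 = 7, so (4108/6903) = (+1)^2·(1027/6903); sign now +1
reciprocity: (1027/6903) = -1·(6903/1027) since 1027 mod 4 = 3, 6903 mod 4 = 3; sign now -1
(6903/1027) = (741/1027)   [reduce mod 1027]
reciprocity: (741/1027) = +1·(1027/741) since 741 mod 4 = 1, 1027 mod 4 = 3; sign now -1
(1027/741) = (286/741)   [reduce mod 741]
286 = 2^1·143; (2/741) = -1 since 741 mod 8 = 5, so (286/741) = (-1)^1·(143/741); sign now +1
reciprocity: (143/741) = +1·(741/143) since 143 mod 4 = 3, 741 mod 4 = 1; sign now +1
(741/143) = (26/143)   [reduce mod 143]
26 = 2^1·13; (2/143) = +1 since 143 mod 8 = 7, so (26/143) = (+1)^1·(13/143); sign now +1
reciprocity: (13/143) = +1·(143/13) since 13 mod 4 = 1, 143 mod 4 = 3; sign now +1
(143/13) = (0/13)   [reduce mod 13]
(0/13) = 0   [gcd(a, n) > 1]; final value = 0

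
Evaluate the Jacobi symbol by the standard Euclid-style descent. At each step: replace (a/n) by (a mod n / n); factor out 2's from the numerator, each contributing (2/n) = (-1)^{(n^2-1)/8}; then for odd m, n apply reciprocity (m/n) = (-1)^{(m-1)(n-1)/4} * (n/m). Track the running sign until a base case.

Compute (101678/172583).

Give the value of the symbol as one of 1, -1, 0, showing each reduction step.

101678 = 2^1·50839; (2/172583) = +1 since 172583 mod 8 = 7, so (101678/172583) = (+1)^1·(50839/172583); sign now +1
reciprocity: (50839/172583) = -1·(172583/50839) since 50839 mod 4 = 3, 172583 mod 4 = 3; sign now -1
(172583/50839) = (20066/50839)   [reduce mod 50839]
20066 = 2^1·10033; (2/50839) = +1 since 50839 mod 8 = 7, so (20066/50839) = (+1)^1·(10033/50839); sign now -1
reciprocity: (10033/50839) = +1·(50839/10033) since 10033 mod 4 = 1, 50839 mod 4 = 3; sign now -1
(50839/10033) = (674/10033)   [reduce mod 10033]
674 = 2^1·337; (2/10033) = +1 since 10033 mod 8 = 1, so (674/10033) = (+1)^1·(337/10033); sign now -1
reciprocity: (337/10033) = +1·(10033/337) since 337 mod 4 = 1, 10033 mod 4 = 1; sign now -1
(10033/337) = (260/337)   [reduce mod 337]
260 = 2^2·65; (2/337) = +1 since 337 mod 8 = 1, so (260/337) = (+1)^2·(65/337); sign now -1
reciprocity: (65/337) = +1·(337/65) since 65 mod 4 = 1, 337 mod 4 = 1; sign now -1
(337/65) = (12/65)   [reduce mod 65]
12 = 2^2·3; (2/65) = +1 since 65 mod 8 = 1, so (12/65) = (+1)^2·(3/65); sign now -1
reciprocity: (3/65) = +1·(65/3) since 3 mod 4 = 3, 65 mod 4 = 1; sign now -1
(65/3) = (2/3)   [reduce mod 3]
2 = 2^1·1; (2/3) = -1 since 3 mod 8 = 3, so (2/3) = (-1)^1·(1/3); sign now +1
(1/3) = 1; final value = sign = +1

1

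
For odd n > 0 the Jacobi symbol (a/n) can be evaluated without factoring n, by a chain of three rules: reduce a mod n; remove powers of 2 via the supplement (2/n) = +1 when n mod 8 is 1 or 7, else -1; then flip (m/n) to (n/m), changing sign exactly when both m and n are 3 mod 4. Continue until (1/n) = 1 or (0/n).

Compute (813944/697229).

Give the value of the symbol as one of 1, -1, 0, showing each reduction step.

(813944/697229): 813944 mod 697229 = 116715, so (813944/697229) = (116715/697229)
flip (116715/697229) -> (697229/116715): both odd, 116715 mod 4 = 3, 697229 mod 4 = 1, so the flip contributes +1; sign now +1
(697229/116715): 697229 mod 116715 = 113654, so (697229/116715) = (113654/116715)
factor out 2^1: 113654 = 2^1·56827; with 116715 mod 8 = 3, (2/116715) = -1; sign now -1; continue with (56827/116715)
flip (56827/116715) -> (116715/56827): both odd, 56827 mod 4 = 3, 116715 mod 4 = 3, so the flip contributes -1; sign now +1
(116715/56827): 116715 mod 56827 = 3061, so (116715/56827) = (3061/56827)
flip (3061/56827) -> (56827/3061): both odd, 3061 mod 4 = 1, 56827 mod 4 = 3, so the flip contributes +1; sign now +1
(56827/3061): 56827 mod 3061 = 1729, so (56827/3061) = (1729/3061)
flip (1729/3061) -> (3061/1729): both odd, 1729 mod 4 = 1, 3061 mod 4 = 1, so the flip contributes +1; sign now +1
(3061/1729): 3061 mod 1729 = 1332, so (3061/1729) = (1332/1729)
factor out 2^2: 1332 = 2^2·333; with 1729 mod 8 = 1, (2/1729) = +1; sign now +1; continue with (333/1729)
flip (333/1729) -> (1729/333): both odd, 333 mod 4 = 1, 1729 mod 4 = 1, so the flip contributes +1; sign now +1
(1729/333): 1729 mod 333 = 64, so (1729/333) = (64/333)
factor out 2^6: 64 = 2^6·1; with 333 mod 8 = 5, (2/333) = -1; sign now +1; continue with (1/333)
reached (1/333) = 1, so the symbol is +1

1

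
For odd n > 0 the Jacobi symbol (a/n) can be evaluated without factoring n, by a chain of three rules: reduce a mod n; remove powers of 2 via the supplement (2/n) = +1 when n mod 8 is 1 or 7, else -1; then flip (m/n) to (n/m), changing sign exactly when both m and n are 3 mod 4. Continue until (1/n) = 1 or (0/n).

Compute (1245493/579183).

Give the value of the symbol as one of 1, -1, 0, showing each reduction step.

1

(1245493/579183) = (87127/579183)   [reduce mod 579183]
reciprocity: (87127/579183) = -1·(579183/87127) since 87127 mod 4 = 3, 579183 mod 4 = 3; sign now -1
(579183/87127) = (56421/87127)   [reduce mod 87127]
reciprocity: (56421/87127) = +1·(87127/56421) since 56421 mod 4 = 1, 87127 mod 4 = 3; sign now -1
(87127/56421) = (30706/56421)   [reduce mod 56421]
30706 = 2^1·15353; (2/56421) = -1 since 56421 mod 8 = 5, so (30706/56421) = (-1)^1·(15353/56421); sign now +1
reciprocity: (15353/56421) = +1·(56421/15353) since 15353 mod 4 = 1, 56421 mod 4 = 1; sign now +1
(56421/15353) = (10362/15353)   [reduce mod 15353]
10362 = 2^1·5181; (2/15353) = +1 since 15353 mod 8 = 1, so (10362/15353) = (+1)^1·(5181/15353); sign now +1
reciprocity: (5181/15353) = +1·(15353/5181) since 5181 mod 4 = 1, 15353 mod 4 = 1; sign now +1
(15353/5181) = (4991/5181)   [reduce mod 5181]
reciprocity: (4991/5181) = +1·(5181/4991) since 4991 mod 4 = 3, 5181 mod 4 = 1; sign now +1
(5181/4991) = (190/4991)   [reduce mod 4991]
190 = 2^1·95; (2/4991) = +1 since 4991 mod 8 = 7, so (190/4991) = (+1)^1·(95/4991); sign now +1
reciprocity: (95/4991) = -1·(4991/95) since 95 mod 4 = 3, 4991 mod 4 = 3; sign now -1
(4991/95) = (51/95)   [reduce mod 95]
reciprocity: (51/95) = -1·(95/51) since 51 mod 4 = 3, 95 mod 4 = 3; sign now +1
(95/51) = (44/51)   [reduce mod 51]
44 = 2^2·11; (2/51) = -1 since 51 mod 8 = 3, so (44/51) = (-1)^2·(11/51); sign now +1
reciprocity: (11/51) = -1·(51/11) since 11 mod 4 = 3, 51 mod 4 = 3; sign now -1
(51/11) = (7/11)   [reduce mod 11]
reciprocity: (7/11) = -1·(11/7) since 7 mod 4 = 3, 11 mod 4 = 3; sign now +1
(11/7) = (4/7)   [reduce mod 7]
4 = 2^2·1; (2/7) = +1 since 7 mod 8 = 7, so (4/7) = (+1)^2·(1/7); sign now +1
(1/7) = 1; final value = sign = +1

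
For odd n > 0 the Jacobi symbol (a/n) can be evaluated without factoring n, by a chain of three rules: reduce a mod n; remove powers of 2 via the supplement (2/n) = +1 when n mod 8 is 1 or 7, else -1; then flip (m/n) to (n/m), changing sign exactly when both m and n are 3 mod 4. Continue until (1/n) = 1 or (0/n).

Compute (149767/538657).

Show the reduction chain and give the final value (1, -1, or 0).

1

flip (149767/538657) -> (538657/149767): both odd, 149767 mod 4 = 3, 538657 mod 4 = 1, so the flip contributes +1; sign now +1
(538657/149767): 538657 mod 149767 = 89356, so (538657/149767) = (89356/149767)
factor out 2^2: 89356 = 2^2·22339; with 149767 mod 8 = 7, (2/149767) = +1; sign now +1; continue with (22339/149767)
flip (22339/149767) -> (149767/22339): both odd, 22339 mod 4 = 3, 149767 mod 4 = 3, so the flip contributes -1; sign now -1
(149767/22339): 149767 mod 22339 = 15733, so (149767/22339) = (15733/22339)
flip (15733/22339) -> (22339/15733): both odd, 15733 mod 4 = 1, 22339 mod 4 = 3, so the flip contributes +1; sign now -1
(22339/15733): 22339 mod 15733 = 6606, so (22339/15733) = (6606/15733)
factor out 2^1: 6606 = 2^1·3303; with 15733 mod 8 = 5, (2/15733) = -1; sign now +1; continue with (3303/15733)
flip (3303/15733) -> (15733/3303): both odd, 3303 mod 4 = 3, 15733 mod 4 = 1, so the flip contributes +1; sign now +1
(15733/3303): 15733 mod 3303 = 2521, so (15733/3303) = (2521/3303)
flip (2521/3303) -> (3303/2521): both odd, 2521 mod 4 = 1, 3303 mod 4 = 3, so the flip contributes +1; sign now +1
(3303/2521): 3303 mod 2521 = 782, so (3303/2521) = (782/2521)
factor out 2^1: 782 = 2^1·391; with 2521 mod 8 = 1, (2/2521) = +1; sign now +1; continue with (391/2521)
flip (391/2521) -> (2521/391): both odd, 391 mod 4 = 3, 2521 mod 4 = 1, so the flip contributes +1; sign now +1
(2521/391): 2521 mod 391 = 175, so (2521/391) = (175/391)
flip (175/391) -> (391/175): both odd, 175 mod 4 = 3, 391 mod 4 = 3, so the flip contributes -1; sign now -1
(391/175): 391 mod 175 = 41, so (391/175) = (41/175)
flip (41/175) -> (175/41): both odd, 41 mod 4 = 1, 175 mod 4 = 3, so the flip contributes +1; sign now -1
(175/41): 175 mod 41 = 11, so (175/41) = (11/41)
flip (11/41) -> (41/11): both odd, 11 mod 4 = 3, 41 mod 4 = 1, so the flip contributes +1; sign now -1
(41/11): 41 mod 11 = 8, so (41/11) = (8/11)
factor out 2^3: 8 = 2^3·1; with 11 mod 8 = 3, (2/11) = -1; sign now +1; continue with (1/11)
reached (1/11) = 1, so the symbol is +1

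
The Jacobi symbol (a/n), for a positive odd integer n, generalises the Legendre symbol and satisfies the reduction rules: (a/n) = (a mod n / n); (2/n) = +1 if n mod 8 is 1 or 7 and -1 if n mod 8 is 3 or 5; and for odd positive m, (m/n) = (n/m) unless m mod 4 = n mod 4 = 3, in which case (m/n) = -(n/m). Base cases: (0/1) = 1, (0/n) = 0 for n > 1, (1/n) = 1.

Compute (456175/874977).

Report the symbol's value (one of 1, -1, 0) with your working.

flip (456175/874977) -> (874977/456175): both odd, 456175 mod 4 = 3, 874977 mod 4 = 1, so the flip contributes +1; sign now +1
(874977/456175): 874977 mod 456175 = 418802, so (874977/456175) = (418802/456175)
factor out 2^1: 418802 = 2^1·209401; with 456175 mod 8 = 7, (2/456175) = +1; sign now +1; continue with (209401/456175)
flip (209401/456175) -> (456175/209401): both odd, 209401 mod 4 = 1, 456175 mod 4 = 3, so the flip contributes +1; sign now +1
(456175/209401): 456175 mod 209401 = 37373, so (456175/209401) = (37373/209401)
flip (37373/209401) -> (209401/37373): both odd, 37373 mod 4 = 1, 209401 mod 4 = 1, so the flip contributes +1; sign now +1
(209401/37373): 209401 mod 37373 = 22536, so (209401/37373) = (22536/37373)
factor out 2^3: 22536 = 2^3·2817; with 37373 mod 8 = 5, (2/37373) = -1; sign now -1; continue with (2817/37373)
flip (2817/37373) -> (37373/2817): both odd, 2817 mod 4 = 1, 37373 mod 4 = 1, so the flip contributes +1; sign now -1
(37373/2817): 37373 mod 2817 = 752, so (37373/2817) = (752/2817)
factor out 2^4: 752 = 2^4·47; with 2817 mod 8 = 1, (2/2817) = +1; sign now -1; continue with (47/2817)
flip (47/2817) -> (2817/47): both odd, 47 mod 4 = 3, 2817 mod 4 = 1, so the flip contributes +1; sign now -1
(2817/47): 2817 mod 47 = 44, so (2817/47) = (44/47)
factor out 2^2: 44 = 2^2·11; with 47 mod 8 = 7, (2/47) = +1; sign now -1; continue with (11/47)
flip (11/47) -> (47/11): both odd, 11 mod 4 = 3, 47 mod 4 = 3, so the flip contributes -1; sign now +1
(47/11): 47 mod 11 = 3, so (47/11) = (3/11)
flip (3/11) -> (11/3): both odd, 3 mod 4 = 3, 11 mod 4 = 3, so the flip contributes -1; sign now -1
(11/3): 11 mod 3 = 2, so (11/3) = (2/3)
factor out 2^1: 2 = 2^1·1; with 3 mod 8 = 3, (2/3) = -1; sign now +1; continue with (1/3)
reached (1/3) = 1, so the symbol is +1

1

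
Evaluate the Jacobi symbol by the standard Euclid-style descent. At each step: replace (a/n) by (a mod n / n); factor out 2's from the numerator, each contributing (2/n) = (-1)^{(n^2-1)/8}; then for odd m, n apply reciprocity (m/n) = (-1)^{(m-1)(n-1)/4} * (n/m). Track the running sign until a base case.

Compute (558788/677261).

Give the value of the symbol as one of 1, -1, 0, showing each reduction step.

-1

factor out 2^2: 558788 = 2^2·139697; with 677261 mod 8 = 5, (2/677261) = -1; sign now +1; continue with (139697/677261)
flip (139697/677261) -> (677261/139697): both odd, 139697 mod 4 = 1, 677261 mod 4 = 1, so the flip contributes +1; sign now +1
(677261/139697): 677261 mod 139697 = 118473, so (677261/139697) = (118473/139697)
flip (118473/139697) -> (139697/118473): both odd, 118473 mod 4 = 1, 139697 mod 4 = 1, so the flip contributes +1; sign now +1
(139697/118473): 139697 mod 118473 = 21224, so (139697/118473) = (21224/118473)
factor out 2^3: 21224 = 2^3·2653; with 118473 mod 8 = 1, (2/118473) = +1; sign now +1; continue with (2653/118473)
flip (2653/118473) -> (118473/2653): both odd, 2653 mod 4 = 1, 118473 mod 4 = 1, so the flip contributes +1; sign now +1
(118473/2653): 118473 mod 2653 = 1741, so (118473/2653) = (1741/2653)
flip (1741/2653) -> (2653/1741): both odd, 1741 mod 4 = 1, 2653 mod 4 = 1, so the flip contributes +1; sign now +1
(2653/1741): 2653 mod 1741 = 912, so (2653/1741) = (912/1741)
factor out 2^4: 912 = 2^4·57; with 1741 mod 8 = 5, (2/1741) = -1; sign now +1; continue with (57/1741)
flip (57/1741) -> (1741/57): both odd, 57 mod 4 = 1, 1741 mod 4 = 1, so the flip contributes +1; sign now +1
(1741/57): 1741 mod 57 = 31, so (1741/57) = (31/57)
flip (31/57) -> (57/31): both odd, 31 mod 4 = 3, 57 mod 4 = 1, so the flip contributes +1; sign now +1
(57/31): 57 mod 31 = 26, so (57/31) = (26/31)
factor out 2^1: 26 = 2^1·13; with 31 mod 8 = 7, (2/31) = +1; sign now +1; continue with (13/31)
flip (13/31) -> (31/13): both odd, 13 mod 4 = 1, 31 mod 4 = 3, so the flip contributes +1; sign now +1
(31/13): 31 mod 13 = 5, so (31/13) = (5/13)
flip (5/13) -> (13/5): both odd, 5 mod 4 = 1, 13 mod 4 = 1, so the flip contributes +1; sign now +1
(13/5): 13 mod 5 = 3, so (13/5) = (3/5)
flip (3/5) -> (5/3): both odd, 3 mod 4 = 3, 5 mod 4 = 1, so the flip contributes +1; sign now +1
(5/3): 5 mod 3 = 2, so (5/3) = (2/3)
factor out 2^1: 2 = 2^1·1; with 3 mod 8 = 3, (2/3) = -1; sign now -1; continue with (1/3)
reached (1/3) = 1, so the symbol is -1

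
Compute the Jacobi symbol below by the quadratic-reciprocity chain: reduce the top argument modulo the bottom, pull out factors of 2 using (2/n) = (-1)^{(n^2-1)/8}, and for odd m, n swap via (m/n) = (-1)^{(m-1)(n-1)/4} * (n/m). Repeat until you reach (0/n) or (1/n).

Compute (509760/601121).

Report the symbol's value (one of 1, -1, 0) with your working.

-1

factor out 2^6: 509760 = 2^6·7965; with 601121 mod 8 = 1, (2/601121) = +1; sign now +1; continue with (7965/601121)
flip (7965/601121) -> (601121/7965): both odd, 7965 mod 4 = 1, 601121 mod 4 = 1, so the flip contributes +1; sign now +1
(601121/7965): 601121 mod 7965 = 3746, so (601121/7965) = (3746/7965)
factor out 2^1: 3746 = 2^1·1873; with 7965 mod 8 = 5, (2/7965) = -1; sign now -1; continue with (1873/7965)
flip (1873/7965) -> (7965/1873): both odd, 1873 mod 4 = 1, 7965 mod 4 = 1, so the flip contributes +1; sign now -1
(7965/1873): 7965 mod 1873 = 473, so (7965/1873) = (473/1873)
flip (473/1873) -> (1873/473): both odd, 473 mod 4 = 1, 1873 mod 4 = 1, so the flip contributes +1; sign now -1
(1873/473): 1873 mod 473 = 454, so (1873/473) = (454/473)
factor out 2^1: 454 = 2^1·227; with 473 mod 8 = 1, (2/473) = +1; sign now -1; continue with (227/473)
flip (227/473) -> (473/227): both odd, 227 mod 4 = 3, 473 mod 4 = 1, so the flip contributes +1; sign now -1
(473/227): 473 mod 227 = 19, so (473/227) = (19/227)
flip (19/227) -> (227/19): both odd, 19 mod 4 = 3, 227 mod 4 = 3, so the flip contributes -1; sign now +1
(227/19): 227 mod 19 = 18, so (227/19) = (18/19)
factor out 2^1: 18 = 2^1·9; with 19 mod 8 = 3, (2/19) = -1; sign now -1; continue with (9/19)
flip (9/19) -> (19/9): both odd, 9 mod 4 = 1, 19 mod 4 = 3, so the flip contributes +1; sign now -1
(19/9): 19 mod 9 = 1, so (19/9) = (1/9)
reached (1/9) = 1, so the symbol is -1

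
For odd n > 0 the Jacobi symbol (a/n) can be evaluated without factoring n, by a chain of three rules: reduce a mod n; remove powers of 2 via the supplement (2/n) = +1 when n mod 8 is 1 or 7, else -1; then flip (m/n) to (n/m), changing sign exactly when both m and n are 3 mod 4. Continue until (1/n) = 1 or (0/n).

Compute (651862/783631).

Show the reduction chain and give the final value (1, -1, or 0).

-1

factor out 2^1: 651862 = 2^1·325931; with 783631 mod 8 = 7, (2/783631) = +1; sign now +1; continue with (325931/783631)
flip (325931/783631) -> (783631/325931): both odd, 325931 mod 4 = 3, 783631 mod 4 = 3, so the flip contributes -1; sign now -1
(783631/325931): 783631 mod 325931 = 131769, so (783631/325931) = (131769/325931)
flip (131769/325931) -> (325931/131769): both odd, 131769 mod 4 = 1, 325931 mod 4 = 3, so the flip contributes +1; sign now -1
(325931/131769): 325931 mod 131769 = 62393, so (325931/131769) = (62393/131769)
flip (62393/131769) -> (131769/62393): both odd, 62393 mod 4 = 1, 131769 mod 4 = 1, so the flip contributes +1; sign now -1
(131769/62393): 131769 mod 62393 = 6983, so (131769/62393) = (6983/62393)
flip (6983/62393) -> (62393/6983): both odd, 6983 mod 4 = 3, 62393 mod 4 = 1, so the flip contributes +1; sign now -1
(62393/6983): 62393 mod 6983 = 6529, so (62393/6983) = (6529/6983)
flip (6529/6983) -> (6983/6529): both odd, 6529 mod 4 = 1, 6983 mod 4 = 3, so the flip contributes +1; sign now -1
(6983/6529): 6983 mod 6529 = 454, so (6983/6529) = (454/6529)
factor out 2^1: 454 = 2^1·227; with 6529 mod 8 = 1, (2/6529) = +1; sign now -1; continue with (227/6529)
flip (227/6529) -> (6529/227): both odd, 227 mod 4 = 3, 6529 mod 4 = 1, so the flip contributes +1; sign now -1
(6529/227): 6529 mod 227 = 173, so (6529/227) = (173/227)
flip (173/227) -> (227/173): both odd, 173 mod 4 = 1, 227 mod 4 = 3, so the flip contributes +1; sign now -1
(227/173): 227 mod 173 = 54, so (227/173) = (54/173)
factor out 2^1: 54 = 2^1·27; with 173 mod 8 = 5, (2/173) = -1; sign now +1; continue with (27/173)
flip (27/173) -> (173/27): both odd, 27 mod 4 = 3, 173 mod 4 = 1, so the flip contributes +1; sign now +1
(173/27): 173 mod 27 = 11, so (173/27) = (11/27)
flip (11/27) -> (27/11): both odd, 11 mod 4 = 3, 27 mod 4 = 3, so the flip contributes -1; sign now -1
(27/11): 27 mod 11 = 5, so (27/11) = (5/11)
flip (5/11) -> (11/5): both odd, 5 mod 4 = 1, 11 mod 4 = 3, so the flip contributes +1; sign now -1
(11/5): 11 mod 5 = 1, so (11/5) = (1/5)
reached (1/5) = 1, so the symbol is -1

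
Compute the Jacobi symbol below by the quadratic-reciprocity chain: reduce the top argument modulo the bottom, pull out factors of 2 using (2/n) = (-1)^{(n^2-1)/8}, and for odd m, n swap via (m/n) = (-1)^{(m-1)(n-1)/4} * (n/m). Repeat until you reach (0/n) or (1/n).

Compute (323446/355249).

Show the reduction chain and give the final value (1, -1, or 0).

-1

323446 = 2^1·161723; (2/355249) = +1 since 355249 mod 8 = 1, so (323446/355249) = (+1)^1·(161723/355249); sign now +1
reciprocity: (161723/355249) = +1·(355249/161723) since 161723 mod 4 = 3, 355249 mod 4 = 1; sign now +1
(355249/161723) = (31803/161723)   [reduce mod 161723]
reciprocity: (31803/161723) = -1·(161723/31803) since 31803 mod 4 = 3, 161723 mod 4 = 3; sign now -1
(161723/31803) = (2708/31803)   [reduce mod 31803]
2708 = 2^2·677; (2/31803) = -1 since 31803 mod 8 = 3, so (2708/31803) = (-1)^2·(677/31803); sign now -1
reciprocity: (677/31803) = +1·(31803/677) since 677 mod 4 = 1, 31803 mod 4 = 3; sign now -1
(31803/677) = (661/677)   [reduce mod 677]
reciprocity: (661/677) = +1·(677/661) since 661 mod 4 = 1, 677 mod 4 = 1; sign now -1
(677/661) = (16/661)   [reduce mod 661]
16 = 2^4·1; (2/661) = -1 since 661 mod 8 = 5, so (16/661) = (-1)^4·(1/661); sign now -1
(1/661) = 1; final value = sign = -1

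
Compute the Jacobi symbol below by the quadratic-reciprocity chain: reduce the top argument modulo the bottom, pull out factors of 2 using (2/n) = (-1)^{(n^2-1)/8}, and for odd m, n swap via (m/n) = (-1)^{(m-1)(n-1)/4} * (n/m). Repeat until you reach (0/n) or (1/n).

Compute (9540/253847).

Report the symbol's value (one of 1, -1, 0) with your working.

9540 = 2^2·2385; (2/253847) = +1 since 253847 mod 8 = 7, so (9540/253847) = (+1)^2·(2385/253847); sign now +1
reciprocity: (2385/253847) = +1·(253847/2385) since 2385 mod 4 = 1, 253847 mod 4 = 3; sign now +1
(253847/2385) = (1037/2385)   [reduce mod 2385]
reciprocity: (1037/2385) = +1·(2385/1037) since 1037 mod 4 = 1, 2385 mod 4 = 1; sign now +1
(2385/1037) = (311/1037)   [reduce mod 1037]
reciprocity: (311/1037) = +1·(1037/311) since 311 mod 4 = 3, 1037 mod 4 = 1; sign now +1
(1037/311) = (104/311)   [reduce mod 311]
104 = 2^3·13; (2/311) = +1 since 311 mod 8 = 7, so (104/311) = (+1)^3·(13/311); sign now +1
reciprocity: (13/311) = +1·(311/13) since 13 mod 4 = 1, 311 mod 4 = 3; sign now +1
(311/13) = (12/13)   [reduce mod 13]
12 = 2^2·3; (2/13) = -1 since 13 mod 8 = 5, so (12/13) = (-1)^2·(3/13); sign now +1
reciprocity: (3/13) = +1·(13/3) since 3 mod 4 = 3, 13 mod 4 = 1; sign now +1
(13/3) = (1/3)   [reduce mod 3]
(1/3) = 1; final value = sign = +1

1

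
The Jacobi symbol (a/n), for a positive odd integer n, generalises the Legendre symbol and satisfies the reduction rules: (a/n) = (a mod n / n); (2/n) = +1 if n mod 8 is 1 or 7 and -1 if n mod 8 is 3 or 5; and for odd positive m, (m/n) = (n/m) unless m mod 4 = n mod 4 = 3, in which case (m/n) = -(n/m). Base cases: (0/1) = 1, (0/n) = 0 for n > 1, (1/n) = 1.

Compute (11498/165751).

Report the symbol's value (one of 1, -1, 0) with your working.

1

11498 = 2^1·5749; (2/165751) = +1 since 165751 mod 8 = 7, so (11498/165751) = (+1)^1·(5749/165751); sign now +1
reciprocity: (5749/165751) = +1·(165751/5749) since 5749 mod 4 = 1, 165751 mod 4 = 3; sign now +1
(165751/5749) = (4779/5749)   [reduce mod 5749]
reciprocity: (4779/5749) = +1·(5749/4779) since 4779 mod 4 = 3, 5749 mod 4 = 1; sign now +1
(5749/4779) = (970/4779)   [reduce mod 4779]
970 = 2^1·485; (2/4779) = -1 since 4779 mod 8 = 3, so (970/4779) = (-1)^1·(485/4779); sign now -1
reciprocity: (485/4779) = +1·(4779/485) since 485 mod 4 = 1, 4779 mod 4 = 3; sign now -1
(4779/485) = (414/485)   [reduce mod 485]
414 = 2^1·207; (2/485) = -1 since 485 mod 8 = 5, so (414/485) = (-1)^1·(207/485); sign now +1
reciprocity: (207/485) = +1·(485/207) since 207 mod 4 = 3, 485 mod 4 = 1; sign now +1
(485/207) = (71/207)   [reduce mod 207]
reciprocity: (71/207) = -1·(207/71) since 71 mod 4 = 3, 207 mod 4 = 3; sign now -1
(207/71) = (65/71)   [reduce mod 71]
reciprocity: (65/71) = +1·(71/65) since 65 mod 4 = 1, 71 mod 4 = 3; sign now -1
(71/65) = (6/65)   [reduce mod 65]
6 = 2^1·3; (2/65) = +1 since 65 mod 8 = 1, so (6/65) = (+1)^1·(3/65); sign now -1
reciprocity: (3/65) = +1·(65/3) since 3 mod 4 = 3, 65 mod 4 = 1; sign now -1
(65/3) = (2/3)   [reduce mod 3]
2 = 2^1·1; (2/3) = -1 since 3 mod 8 = 3, so (2/3) = (-1)^1·(1/3); sign now +1
(1/3) = 1; final value = sign = +1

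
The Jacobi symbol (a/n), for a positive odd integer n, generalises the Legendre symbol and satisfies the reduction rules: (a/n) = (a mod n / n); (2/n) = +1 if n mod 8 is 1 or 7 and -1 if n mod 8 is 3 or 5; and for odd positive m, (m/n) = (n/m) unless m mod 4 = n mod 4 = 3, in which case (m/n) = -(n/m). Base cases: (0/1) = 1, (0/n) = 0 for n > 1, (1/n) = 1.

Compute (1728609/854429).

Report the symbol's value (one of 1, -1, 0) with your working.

(1728609/854429): 1728609 mod 854429 = 19751, so (1728609/854429) = (19751/854429)
flip (19751/854429) -> (854429/19751): both odd, 19751 mod 4 = 3, 854429 mod 4 = 1, so the flip contributes +1; sign now +1
(854429/19751): 854429 mod 19751 = 5136, so (854429/19751) = (5136/19751)
factor out 2^4: 5136 = 2^4·321; with 19751 mod 8 = 7, (2/19751) = +1; sign now +1; continue with (321/19751)
flip (321/19751) -> (19751/321): both odd, 321 mod 4 = 1, 19751 mod 4 = 3, so the flip contributes +1; sign now +1
(19751/321): 19751 mod 321 = 170, so (19751/321) = (170/321)
factor out 2^1: 170 = 2^1·85; with 321 mod 8 = 1, (2/321) = +1; sign now +1; continue with (85/321)
flip (85/321) -> (321/85): both odd, 85 mod 4 = 1, 321 mod 4 = 1, so the flip contributes +1; sign now +1
(321/85): 321 mod 85 = 66, so (321/85) = (66/85)
factor out 2^1: 66 = 2^1·33; with 85 mod 8 = 5, (2/85) = -1; sign now -1; continue with (33/85)
flip (33/85) -> (85/33): both odd, 33 mod 4 = 1, 85 mod 4 = 1, so the flip contributes +1; sign now -1
(85/33): 85 mod 33 = 19, so (85/33) = (19/33)
flip (19/33) -> (33/19): both odd, 19 mod 4 = 3, 33 mod 4 = 1, so the flip contributes +1; sign now -1
(33/19): 33 mod 19 = 14, so (33/19) = (14/19)
factor out 2^1: 14 = 2^1·7; with 19 mod 8 = 3, (2/19) = -1; sign now +1; continue with (7/19)
flip (7/19) -> (19/7): both odd, 7 mod 4 = 3, 19 mod 4 = 3, so the flip contributes -1; sign now -1
(19/7): 19 mod 7 = 5, so (19/7) = (5/7)
flip (5/7) -> (7/5): both odd, 5 mod 4 = 1, 7 mod 4 = 3, so the flip contributes +1; sign now -1
(7/5): 7 mod 5 = 2, so (7/5) = (2/5)
factor out 2^1: 2 = 2^1·1; with 5 mod 8 = 5, (2/5) = -1; sign now +1; continue with (1/5)
reached (1/5) = 1, so the symbol is +1

1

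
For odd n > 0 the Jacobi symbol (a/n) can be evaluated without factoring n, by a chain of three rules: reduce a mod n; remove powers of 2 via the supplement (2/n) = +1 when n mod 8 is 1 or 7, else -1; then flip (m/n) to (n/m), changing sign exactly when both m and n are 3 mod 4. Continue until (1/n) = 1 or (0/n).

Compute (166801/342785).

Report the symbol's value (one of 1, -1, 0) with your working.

-1

reciprocity: (166801/342785) = +1·(342785/166801) since 166801 mod 4 = 1, 342785 mod 4 = 1; sign now +1
(342785/166801) = (9183/166801)   [reduce mod 166801]
reciprocity: (9183/166801) = +1·(166801/9183) since 9183 mod 4 = 3, 166801 mod 4 = 1; sign now +1
(166801/9183) = (1507/9183)   [reduce mod 9183]
reciprocity: (1507/9183) = -1·(9183/1507) since 1507 mod 4 = 3, 9183 mod 4 = 3; sign now -1
(9183/1507) = (141/1507)   [reduce mod 1507]
reciprocity: (141/1507) = +1·(1507/141) since 141 mod 4 = 1, 1507 mod 4 = 3; sign now -1
(1507/141) = (97/141)   [reduce mod 141]
reciprocity: (97/141) = +1·(141/97) since 97 mod 4 = 1, 141 mod 4 = 1; sign now -1
(141/97) = (44/97)   [reduce mod 97]
44 = 2^2·11; (2/97) = +1 since 97 mod 8 = 1, so (44/97) = (+1)^2·(11/97); sign now -1
reciprocity: (11/97) = +1·(97/11) since 11 mod 4 = 3, 97 mod 4 = 1; sign now -1
(97/11) = (9/11)   [reduce mod 11]
reciprocity: (9/11) = +1·(11/9) since 9 mod 4 = 1, 11 mod 4 = 3; sign now -1
(11/9) = (2/9)   [reduce mod 9]
2 = 2^1·1; (2/9) = +1 since 9 mod 8 = 1, so (2/9) = (+1)^1·(1/9); sign now -1
(1/9) = 1; final value = sign = -1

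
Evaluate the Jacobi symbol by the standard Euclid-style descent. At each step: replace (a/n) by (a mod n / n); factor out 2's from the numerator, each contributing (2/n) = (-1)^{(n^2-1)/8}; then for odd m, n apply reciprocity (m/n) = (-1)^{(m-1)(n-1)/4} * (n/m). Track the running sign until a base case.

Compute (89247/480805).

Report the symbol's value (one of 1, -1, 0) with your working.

reciprocity: (89247/480805) = +1·(480805/89247) since 89247 mod 4 = 3, 480805 mod 4 = 1; sign now +1
(480805/89247) = (34570/89247)   [reduce mod 89247]
34570 = 2^1·17285; (2/89247) = +1 since 89247 mod 8 = 7, so (34570/89247) = (+1)^1·(17285/89247); sign now +1
reciprocity: (17285/89247) = +1·(89247/17285) since 17285 mod 4 = 1, 89247 mod 4 = 3; sign now +1
(89247/17285) = (2822/17285)   [reduce mod 17285]
2822 = 2^1·1411; (2/17285) = -1 since 17285 mod 8 = 5, so (2822/17285) = (-1)^1·(1411/17285); sign now -1
reciprocity: (1411/17285) = +1·(17285/1411) since 1411 mod 4 = 3, 17285 mod 4 = 1; sign now -1
(17285/1411) = (353/1411)   [reduce mod 1411]
reciprocity: (353/1411) = +1·(1411/353) since 353 mod 4 = 1, 1411 mod 4 = 3; sign now -1
(1411/353) = (352/353)   [reduce mod 353]
352 = 2^5·11; (2/353) = +1 since 353 mod 8 = 1, so (352/353) = (+1)^5·(11/353); sign now -1
reciprocity: (11/353) = +1·(353/11) since 11 mod 4 = 3, 353 mod 4 = 1; sign now -1
(353/11) = (1/11)   [reduce mod 11]
(1/11) = 1; final value = sign = -1

-1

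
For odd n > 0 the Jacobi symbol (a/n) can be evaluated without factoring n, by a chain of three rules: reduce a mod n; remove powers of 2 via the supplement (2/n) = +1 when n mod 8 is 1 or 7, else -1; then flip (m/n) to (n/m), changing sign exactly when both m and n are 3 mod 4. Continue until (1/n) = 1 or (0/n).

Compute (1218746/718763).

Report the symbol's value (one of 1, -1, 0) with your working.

1

(1218746/718763): 1218746 mod 718763 = 499983, so (1218746/718763) = (499983/718763)
flip (499983/718763) -> (718763/499983): both odd, 499983 mod 4 = 3, 718763 mod 4 = 3, so the flip contributes -1; sign now -1
(718763/499983): 718763 mod 499983 = 218780, so (718763/499983) = (218780/499983)
factor out 2^2: 218780 = 2^2·54695; with 499983 mod 8 = 7, (2/499983) = +1; sign now -1; continue with (54695/499983)
flip (54695/499983) -> (499983/54695): both odd, 54695 mod 4 = 3, 499983 mod 4 = 3, so the flip contributes -1; sign now +1
(499983/54695): 499983 mod 54695 = 7728, so (499983/54695) = (7728/54695)
factor out 2^4: 7728 = 2^4·483; with 54695 mod 8 = 7, (2/54695) = +1; sign now +1; continue with (483/54695)
flip (483/54695) -> (54695/483): both odd, 483 mod 4 = 3, 54695 mod 4 = 3, so the flip contributes -1; sign now -1
(54695/483): 54695 mod 483 = 116, so (54695/483) = (116/483)
factor out 2^2: 116 = 2^2·29; with 483 mod 8 = 3, (2/483) = -1; sign now -1; continue with (29/483)
flip (29/483) -> (483/29): both odd, 29 mod 4 = 1, 483 mod 4 = 3, so the flip contributes +1; sign now -1
(483/29): 483 mod 29 = 19, so (483/29) = (19/29)
flip (19/29) -> (29/19): both odd, 19 mod 4 = 3, 29 mod 4 = 1, so the flip contributes +1; sign now -1
(29/19): 29 mod 19 = 10, so (29/19) = (10/19)
factor out 2^1: 10 = 2^1·5; with 19 mod 8 = 3, (2/19) = -1; sign now +1; continue with (5/19)
flip (5/19) -> (19/5): both odd, 5 mod 4 = 1, 19 mod 4 = 3, so the flip contributes +1; sign now +1
(19/5): 19 mod 5 = 4, so (19/5) = (4/5)
factor out 2^2: 4 = 2^2·1; with 5 mod 8 = 5, (2/5) = -1; sign now +1; continue with (1/5)
reached (1/5) = 1, so the symbol is +1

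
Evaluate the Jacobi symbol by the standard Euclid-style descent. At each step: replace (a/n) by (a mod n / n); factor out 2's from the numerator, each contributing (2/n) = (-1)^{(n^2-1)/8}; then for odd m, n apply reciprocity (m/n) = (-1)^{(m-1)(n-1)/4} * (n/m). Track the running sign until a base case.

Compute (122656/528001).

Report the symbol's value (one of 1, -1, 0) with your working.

122656 = 2^5·3833; (2/528001) = +1 since 528001 mod 8 = 1, so (122656/528001) = (+1)^5·(3833/528001); sign now +1
reciprocity: (3833/528001) = +1·(528001/3833) since 3833 mod 4 = 1, 528001 mod 4 = 1; sign now +1
(528001/3833) = (2880/3833)   [reduce mod 3833]
2880 = 2^6·45; (2/3833) = +1 since 3833 mod 8 = 1, so (2880/3833) = (+1)^6·(45/3833); sign now +1
reciprocity: (45/3833) = +1·(3833/45) since 45 mod 4 = 1, 3833 mod 4 = 1; sign now +1
(3833/45) = (8/45)   [reduce mod 45]
8 = 2^3·1; (2/45) = -1 since 45 mod 8 = 5, so (8/45) = (-1)^3·(1/45); sign now -1
(1/45) = 1; final value = sign = -1

-1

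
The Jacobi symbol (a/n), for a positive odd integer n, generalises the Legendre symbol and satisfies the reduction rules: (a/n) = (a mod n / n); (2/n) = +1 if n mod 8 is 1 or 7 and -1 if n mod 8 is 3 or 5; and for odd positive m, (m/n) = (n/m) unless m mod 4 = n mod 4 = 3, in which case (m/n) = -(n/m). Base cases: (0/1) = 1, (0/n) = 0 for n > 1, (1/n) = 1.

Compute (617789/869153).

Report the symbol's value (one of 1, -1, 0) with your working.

1

reciprocity: (617789/869153) = +1·(869153/617789) since 617789 mod 4 = 1, 869153 mod 4 = 1; sign now +1
(869153/617789) = (251364/617789)   [reduce mod 617789]
251364 = 2^2·62841; (2/617789) = -1 since 617789 mod 8 = 5, so (251364/617789) = (-1)^2·(62841/617789); sign now +1
reciprocity: (62841/617789) = +1·(617789/62841) since 62841 mod 4 = 1, 617789 mod 4 = 1; sign now +1
(617789/62841) = (52220/62841)   [reduce mod 62841]
52220 = 2^2·13055; (2/62841) = +1 since 62841 mod 8 = 1, so (52220/62841) = (+1)^2·(13055/62841); sign now +1
reciprocity: (13055/62841) = +1·(62841/13055) since 13055 mod 4 = 3, 62841 mod 4 = 1; sign now +1
(62841/13055) = (10621/13055)   [reduce mod 13055]
reciprocity: (10621/13055) = +1·(13055/10621) since 10621 mod 4 = 1, 13055 mod 4 = 3; sign now +1
(13055/10621) = (2434/10621)   [reduce mod 10621]
2434 = 2^1·1217; (2/10621) = -1 since 10621 mod 8 = 5, so (2434/10621) = (-1)^1·(1217/10621); sign now -1
reciprocity: (1217/10621) = +1·(10621/1217) since 1217 mod 4 = 1, 10621 mod 4 = 1; sign now -1
(10621/1217) = (885/1217)   [reduce mod 1217]
reciprocity: (885/1217) = +1·(1217/885) since 885 mod 4 = 1, 1217 mod 4 = 1; sign now -1
(1217/885) = (332/885)   [reduce mod 885]
332 = 2^2·83; (2/885) = -1 since 885 mod 8 = 5, so (332/885) = (-1)^2·(83/885); sign now -1
reciprocity: (83/885) = +1·(885/83) since 83 mod 4 = 3, 885 mod 4 = 1; sign now -1
(885/83) = (55/83)   [reduce mod 83]
reciprocity: (55/83) = -1·(83/55) since 55 mod 4 = 3, 83 mod 4 = 3; sign now +1
(83/55) = (28/55)   [reduce mod 55]
28 = 2^2·7; (2/55) = +1 since 55 mod 8 = 7, so (28/55) = (+1)^2·(7/55); sign now +1
reciprocity: (7/55) = -1·(55/7) since 7 mod 4 = 3, 55 mod 4 = 3; sign now -1
(55/7) = (6/7)   [reduce mod 7]
6 = 2^1·3; (2/7) = +1 since 7 mod 8 = 7, so (6/7) = (+1)^1·(3/7); sign now -1
reciprocity: (3/7) = -1·(7/3) since 3 mod 4 = 3, 7 mod 4 = 3; sign now +1
(7/3) = (1/3)   [reduce mod 3]
(1/3) = 1; final value = sign = +1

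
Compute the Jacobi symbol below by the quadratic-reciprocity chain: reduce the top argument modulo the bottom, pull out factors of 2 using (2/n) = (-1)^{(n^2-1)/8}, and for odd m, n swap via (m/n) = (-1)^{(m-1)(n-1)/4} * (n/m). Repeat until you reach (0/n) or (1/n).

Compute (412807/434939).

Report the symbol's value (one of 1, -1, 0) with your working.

flip (412807/434939) -> (434939/412807): both odd, 412807 mod 4 = 3, 434939 mod 4 = 3, so the flip contributes -1; sign now -1
(434939/412807): 434939 mod 412807 = 22132, so (434939/412807) = (22132/412807)
factor out 2^2: 22132 = 2^2·5533; with 412807 mod 8 = 7, (2/412807) = +1; sign now -1; continue with (5533/412807)
flip (5533/412807) -> (412807/5533): both odd, 5533 mod 4 = 1, 412807 mod 4 = 3, so the flip contributes +1; sign now -1
(412807/5533): 412807 mod 5533 = 3365, so (412807/5533) = (3365/5533)
flip (3365/5533) -> (5533/3365): both odd, 3365 mod 4 = 1, 5533 mod 4 = 1, so the flip contributes +1; sign now -1
(5533/3365): 5533 mod 3365 = 2168, so (5533/3365) = (2168/3365)
factor out 2^3: 2168 = 2^3·271; with 3365 mod 8 = 5, (2/3365) = -1; sign now +1; continue with (271/3365)
flip (271/3365) -> (3365/271): both odd, 271 mod 4 = 3, 3365 mod 4 = 1, so the flip contributes +1; sign now +1
(3365/271): 3365 mod 271 = 113, so (3365/271) = (113/271)
flip (113/271) -> (271/113): both odd, 113 mod 4 = 1, 271 mod 4 = 3, so the flip contributes +1; sign now +1
(271/113): 271 mod 113 = 45, so (271/113) = (45/113)
flip (45/113) -> (113/45): both odd, 45 mod 4 = 1, 113 mod 4 = 1, so the flip contributes +1; sign now +1
(113/45): 113 mod 45 = 23, so (113/45) = (23/45)
flip (23/45) -> (45/23): both odd, 23 mod 4 = 3, 45 mod 4 = 1, so the flip contributes +1; sign now +1
(45/23): 45 mod 23 = 22, so (45/23) = (22/23)
factor out 2^1: 22 = 2^1·11; with 23 mod 8 = 7, (2/23) = +1; sign now +1; continue with (11/23)
flip (11/23) -> (23/11): both odd, 11 mod 4 = 3, 23 mod 4 = 3, so the flip contributes -1; sign now -1
(23/11): 23 mod 11 = 1, so (23/11) = (1/11)
reached (1/11) = 1, so the symbol is -1

-1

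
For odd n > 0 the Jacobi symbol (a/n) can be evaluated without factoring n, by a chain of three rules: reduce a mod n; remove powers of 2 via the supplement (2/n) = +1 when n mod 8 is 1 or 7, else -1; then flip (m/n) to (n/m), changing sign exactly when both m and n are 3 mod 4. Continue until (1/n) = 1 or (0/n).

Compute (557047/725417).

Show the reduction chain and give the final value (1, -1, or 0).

1

reciprocity: (557047/725417) = +1·(725417/557047) since 557047 mod 4 = 3, 725417 mod 4 = 1; sign now +1
(725417/557047) = (168370/557047)   [reduce mod 557047]
168370 = 2^1·84185; (2/557047) = +1 since 557047 mod 8 = 7, so (168370/557047) = (+1)^1·(84185/557047); sign now +1
reciprocity: (84185/557047) = +1·(557047/84185) since 84185 mod 4 = 1, 557047 mod 4 = 3; sign now +1
(557047/84185) = (51937/84185)   [reduce mod 84185]
reciprocity: (51937/84185) = +1·(84185/51937) since 51937 mod 4 = 1, 84185 mod 4 = 1; sign now +1
(84185/51937) = (32248/51937)   [reduce mod 51937]
32248 = 2^3·4031; (2/51937) = +1 since 51937 mod 8 = 1, so (32248/51937) = (+1)^3·(4031/51937); sign now +1
reciprocity: (4031/51937) = +1·(51937/4031) since 4031 mod 4 = 3, 51937 mod 4 = 1; sign now +1
(51937/4031) = (3565/4031)   [reduce mod 4031]
reciprocity: (3565/4031) = +1·(4031/3565) since 3565 mod 4 = 1, 4031 mod 4 = 3; sign now +1
(4031/3565) = (466/3565)   [reduce mod 3565]
466 = 2^1·233; (2/3565) = -1 since 3565 mod 8 = 5, so (466/3565) = (-1)^1·(233/3565); sign now -1
reciprocity: (233/3565) = +1·(3565/233) since 233 mod 4 = 1, 3565 mod 4 = 1; sign now -1
(3565/233) = (70/233)   [reduce mod 233]
70 = 2^1·35; (2/233) = +1 since 233 mod 8 = 1, so (70/233) = (+1)^1·(35/233); sign now -1
reciprocity: (35/233) = +1·(233/35) since 35 mod 4 = 3, 233 mod 4 = 1; sign now -1
(233/35) = (23/35)   [reduce mod 35]
reciprocity: (23/35) = -1·(35/23) since 23 mod 4 = 3, 35 mod 4 = 3; sign now +1
(35/23) = (12/23)   [reduce mod 23]
12 = 2^2·3; (2/23) = +1 since 23 mod 8 = 7, so (12/23) = (+1)^2·(3/23); sign now +1
reciprocity: (3/23) = -1·(23/3) since 3 mod 4 = 3, 23 mod 4 = 3; sign now -1
(23/3) = (2/3)   [reduce mod 3]
2 = 2^1·1; (2/3) = -1 since 3 mod 8 = 3, so (2/3) = (-1)^1·(1/3); sign now +1
(1/3) = 1; final value = sign = +1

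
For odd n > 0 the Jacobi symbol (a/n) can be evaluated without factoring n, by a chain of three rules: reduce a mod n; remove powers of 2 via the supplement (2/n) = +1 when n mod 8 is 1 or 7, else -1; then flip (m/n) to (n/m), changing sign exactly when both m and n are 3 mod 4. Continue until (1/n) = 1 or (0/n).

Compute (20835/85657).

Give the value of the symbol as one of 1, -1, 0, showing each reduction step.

-1

flip (20835/85657) -> (85657/20835): both odd, 20835 mod 4 = 3, 85657 mod 4 = 1, so the flip contributes +1; sign now +1
(85657/20835): 85657 mod 20835 = 2317, so (85657/20835) = (2317/20835)
flip (2317/20835) -> (20835/2317): both odd, 2317 mod 4 = 1, 20835 mod 4 = 3, so the flip contributes +1; sign now +1
(20835/2317): 20835 mod 2317 = 2299, so (20835/2317) = (2299/2317)
flip (2299/2317) -> (2317/2299): both odd, 2299 mod 4 = 3, 2317 mod 4 = 1, so the flip contributes +1; sign now +1
(2317/2299): 2317 mod 2299 = 18, so (2317/2299) = (18/2299)
factor out 2^1: 18 = 2^1·9; with 2299 mod 8 = 3, (2/2299) = -1; sign now -1; continue with (9/2299)
flip (9/2299) -> (2299/9): both odd, 9 mod 4 = 1, 2299 mod 4 = 3, so the flip contributes +1; sign now -1
(2299/9): 2299 mod 9 = 4, so (2299/9) = (4/9)
factor out 2^2: 4 = 2^2·1; with 9 mod 8 = 1, (2/9) = +1; sign now -1; continue with (1/9)
reached (1/9) = 1, so the symbol is -1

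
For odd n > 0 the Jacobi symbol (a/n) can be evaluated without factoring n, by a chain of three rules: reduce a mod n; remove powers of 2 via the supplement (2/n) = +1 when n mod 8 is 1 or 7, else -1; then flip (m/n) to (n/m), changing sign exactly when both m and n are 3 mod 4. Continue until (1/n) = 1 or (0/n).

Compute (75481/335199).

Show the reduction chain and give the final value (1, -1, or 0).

-1

reciprocity: (75481/335199) = +1·(335199/75481) since 75481 mod 4 = 1, 335199 mod 4 = 3; sign now +1
(335199/75481) = (33275/75481)   [reduce mod 75481]
reciprocity: (33275/75481) = +1·(75481/33275) since 33275 mod 4 = 3, 75481 mod 4 = 1; sign now +1
(75481/33275) = (8931/33275)   [reduce mod 33275]
reciprocity: (8931/33275) = -1·(33275/8931) since 8931 mod 4 = 3, 33275 mod 4 = 3; sign now -1
(33275/8931) = (6482/8931)   [reduce mod 8931]
6482 = 2^1·3241; (2/8931) = -1 since 8931 mod 8 = 3, so (6482/8931) = (-1)^1·(3241/8931); sign now +1
reciprocity: (3241/8931) = +1·(8931/3241) since 3241 mod 4 = 1, 8931 mod 4 = 3; sign now +1
(8931/3241) = (2449/3241)   [reduce mod 3241]
reciprocity: (2449/3241) = +1·(3241/2449) since 2449 mod 4 = 1, 3241 mod 4 = 1; sign now +1
(3241/2449) = (792/2449)   [reduce mod 2449]
792 = 2^3·99; (2/2449) = +1 since 2449 mod 8 = 1, so (792/2449) = (+1)^3·(99/2449); sign now +1
reciprocity: (99/2449) = +1·(2449/99) since 99 mod 4 = 3, 2449 mod 4 = 1; sign now +1
(2449/99) = (73/99)   [reduce mod 99]
reciprocity: (73/99) = +1·(99/73) since 73 mod 4 = 1, 99 mod 4 = 3; sign now +1
(99/73) = (26/73)   [reduce mod 73]
26 = 2^1·13; (2/73) = +1 since 73 mod 8 = 1, so (26/73) = (+1)^1·(13/73); sign now +1
reciprocity: (13/73) = +1·(73/13) since 13 mod 4 = 1, 73 mod 4 = 1; sign now +1
(73/13) = (8/13)   [reduce mod 13]
8 = 2^3·1; (2/13) = -1 since 13 mod 8 = 5, so (8/13) = (-1)^3·(1/13); sign now -1
(1/13) = 1; final value = sign = -1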